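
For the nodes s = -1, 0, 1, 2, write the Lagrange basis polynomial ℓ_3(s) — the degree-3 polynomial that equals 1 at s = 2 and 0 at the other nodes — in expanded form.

ℓ_3(s) = (1/6)s^3 - (1/6)s

ℓ_3(s) = (s + 1)s(s - 1) / [(3)·(2)·(1)]
       = (s^3 - s) / (6)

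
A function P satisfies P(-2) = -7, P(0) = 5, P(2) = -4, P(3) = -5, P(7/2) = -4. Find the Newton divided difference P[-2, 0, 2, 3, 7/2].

P[-2,0] = (5 - (-7)) / (0 - (-2)) = 6
P[0,2] = (-4 - 5) / (2 - 0) = -9/2
P[2,3] = (-5 - (-4)) / (3 - 2) = -1
P[3,7/2] = (-4 - (-5)) / (7/2 - 3) = 2
P[-2,0,2] = (-9/2 - 6) / (2 - (-2)) = -21/8
P[0,2,3] = (-1 - (-9/2)) / (3 - 0) = 7/6
P[2,3,7/2] = (2 - (-1)) / (7/2 - 2) = 2
P[-2,0,2,3] = (7/6 - (-21/8)) / (3 - (-2)) = 91/120
P[0,2,3,7/2] = (2 - 7/6) / (7/2 - 0) = 5/21
P[-2,0,2,3,7/2] = (5/21 - 91/120) / (7/2 - (-2)) = -437/4620

-437/4620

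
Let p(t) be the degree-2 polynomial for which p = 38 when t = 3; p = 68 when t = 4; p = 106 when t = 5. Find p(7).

206

Evaluate each Lagrange basis at t = 7:
L_0(7) = (3)·(2)/[(-1)·(-2)] = 3
L_1(7) = (4)·(2)/[(1)·(-1)] = -8
L_2(7) = (4)·(3)/[(2)·(1)] = 6
Sum: 38·(3) + 68·(-8) + 106·(6) = 206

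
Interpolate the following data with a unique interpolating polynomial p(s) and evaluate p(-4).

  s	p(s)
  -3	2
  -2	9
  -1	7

Evaluate each Lagrange basis at s = -4:
L_0(-4) = (-2)·(-3)/[(-1)·(-2)] = 3
L_1(-4) = (-1)·(-3)/[(1)·(-1)] = -3
L_2(-4) = (-1)·(-2)/[(2)·(1)] = 1
Sum: 2·(3) + 9·(-3) + 7·(1) = -14

-14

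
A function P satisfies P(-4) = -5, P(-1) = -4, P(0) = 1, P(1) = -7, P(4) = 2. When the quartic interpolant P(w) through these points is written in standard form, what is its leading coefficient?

203/480

L_0(w) = (w + 1)w(w - 1)(w - 4) / [480] = (1/480)w^4 - (1/120)w^3 - (1/480)w^2 + (1/120)w
L_1(w) = (w + 4)w(w - 1)(w - 4) / [-30] = -(1/30)w^4 + (1/30)w^3 + (8/15)w^2 - (8/15)w
L_2(w) = (w + 4)(w + 1)(w - 1)(w - 4) / [16] = (1/16)w^4 - (17/16)w^2 + 1
L_3(w) = (w + 4)(w + 1)w(w - 4) / [-30] = -(1/30)w^4 - (1/30)w^3 + (8/15)w^2 + (8/15)w
L_4(w) = (w + 4)(w + 1)w(w - 1) / [480] = (1/480)w^4 + (1/120)w^3 - (1/480)w^2 - (1/120)w
P(w) = (-5)·L_0 + (-4)·L_1 + 1·L_2 + (-7)·L_3 + 2·L_4
Only the coefficient of w^4 is needed; take it from each L_i and combine:
(-5)·(1/480) + (-4)·(-1/30) + 1·(1/16) + (-7)·(-1/30) + 2·(1/480) = 203/480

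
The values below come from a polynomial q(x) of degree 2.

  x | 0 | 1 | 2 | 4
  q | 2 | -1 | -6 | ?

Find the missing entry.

The 3 known values determine q uniquely (degree ≤ 2).
Evaluate each Lagrange basis at x = 4:
L_0(4) = (3)·(2)/[(-1)·(-2)] = 3
L_1(4) = (4)·(2)/[(1)·(-1)] = -8
L_2(4) = (4)·(3)/[(2)·(1)] = 6
Sum: 2·(3) + (-1)·(-8) + (-6)·(6) = -22

-22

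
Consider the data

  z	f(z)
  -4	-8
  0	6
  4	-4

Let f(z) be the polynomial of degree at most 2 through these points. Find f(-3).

Evaluate each Lagrange basis at z = -3:
L_0(-3) = (-3)·(-7)/[(-4)·(-8)] = 21/32
L_1(-3) = (1)·(-7)/[(4)·(-4)] = 7/16
L_2(-3) = (1)·(-3)/[(8)·(4)] = -3/32
Sum: (-8)·(21/32) + 6·(7/16) + (-4)·(-3/32) = -9/4

-9/4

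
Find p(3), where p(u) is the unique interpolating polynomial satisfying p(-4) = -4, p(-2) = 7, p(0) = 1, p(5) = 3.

Evaluate each Lagrange basis at u = 3:
L_0(3) = (5)·(3)·(-2)/[(-2)·(-4)·(-9)] = 5/12
L_1(3) = (7)·(3)·(-2)/[(2)·(-2)·(-7)] = -3/2
L_2(3) = (7)·(5)·(-2)/[(4)·(2)·(-5)] = 7/4
L_3(3) = (7)·(5)·(3)/[(9)·(7)·(5)] = 1/3
Sum: (-4)·(5/12) + 7·(-3/2) + 1·(7/4) + 3·(1/3) = -113/12

-113/12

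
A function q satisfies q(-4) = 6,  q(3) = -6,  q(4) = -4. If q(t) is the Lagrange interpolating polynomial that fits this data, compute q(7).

Evaluate each Lagrange basis at t = 7:
L_0(7) = (4)·(3)/[(-7)·(-8)] = 3/14
L_1(7) = (11)·(3)/[(7)·(-1)] = -33/7
L_2(7) = (11)·(4)/[(8)·(1)] = 11/2
Sum: 6·(3/14) + (-6)·(-33/7) + (-4)·(11/2) = 53/7

53/7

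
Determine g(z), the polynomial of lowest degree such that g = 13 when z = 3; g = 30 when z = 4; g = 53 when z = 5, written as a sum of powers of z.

Build the Lagrange basis polynomials:
L_0(z) = (z - 4)(z - 5) / [2] = (1/2)z^2 - (9/2)z + 10
L_1(z) = (z - 3)(z - 5) / [-1] = -z^2 + 8z - 15
L_2(z) = (z - 3)(z - 4) / [2] = (1/2)z^2 - (7/2)z + 6
g(z) = 13·L_0 + 30·L_1 + 53·L_2
  13·L_0(z) = (13/2)z^2 - (117/2)z + 130
  30·L_1(z) = -30z^2 + 240z - 450
  53·L_2(z) = (53/2)z^2 - (371/2)z + 318
Adding term by term: 3z^2 - 4z - 2

g(z) = 3z^2 - 4z - 2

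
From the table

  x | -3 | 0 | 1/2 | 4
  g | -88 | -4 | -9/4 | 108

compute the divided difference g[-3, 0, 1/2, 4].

2

g[-3,0] = (-4 - (-88)) / (0 - (-3)) = 28
g[0,1/2] = (-9/4 - (-4)) / (1/2 - 0) = 7/2
g[1/2,4] = (108 - (-9/4)) / (4 - 1/2) = 63/2
g[-3,0,1/2] = (7/2 - 28) / (1/2 - (-3)) = -7
g[0,1/2,4] = (63/2 - 7/2) / (4 - 0) = 7
g[-3,0,1/2,4] = (7 - (-7)) / (4 - (-3)) = 2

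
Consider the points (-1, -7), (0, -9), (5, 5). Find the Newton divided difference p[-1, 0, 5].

4/5

p[-1,0] = (-9 - (-7)) / (0 - (-1)) = -2
p[0,5] = (5 - (-9)) / (5 - 0) = 14/5
p[-1,0,5] = (14/5 - (-2)) / (5 - (-1)) = 4/5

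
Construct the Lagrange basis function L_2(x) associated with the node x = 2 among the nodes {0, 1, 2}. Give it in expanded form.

L_2(x) = (1/2)x^2 - (1/2)x

L_2(x) = x(x - 1) / [(2)·(1)]
       = (x^2 - x) / (2)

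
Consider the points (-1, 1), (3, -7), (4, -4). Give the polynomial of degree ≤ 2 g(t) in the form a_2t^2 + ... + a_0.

Newton's divided differences:
g[-1,3] = (-7 - 1) / (3 - (-1)) = -2
g[3,4] = (-4 - (-7)) / (4 - 3) = 3
g[-1,3,4] = (3 - (-2)) / (4 - (-1)) = 1
g(t) = 1 + (-2)·(t + 1) + 1·(t + 1)(t - 3)
Expanding: g(t) = t^2 - 4t - 4

g(t) = t^2 - 4t - 4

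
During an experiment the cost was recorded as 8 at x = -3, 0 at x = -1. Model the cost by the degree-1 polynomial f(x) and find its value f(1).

-8

L_0(1) = (2)/[(-2)] = -1
L_1(1) = (4)/[(2)] = 2
Sum: 8·(-1) + 0 = -8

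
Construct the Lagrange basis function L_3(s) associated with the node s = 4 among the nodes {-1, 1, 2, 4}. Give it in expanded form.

L_3(s) = (s + 1)(s - 1)(s - 2) / [(5)·(3)·(2)]
       = (s^3 - 2s^2 - s + 2) / (30)

L_3(s) = (1/30)s^3 - (1/15)s^2 - (1/30)s + 1/15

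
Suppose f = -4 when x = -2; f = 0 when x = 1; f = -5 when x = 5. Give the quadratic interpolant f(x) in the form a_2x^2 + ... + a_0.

f(x) = -(31/84)x^2 + (27/28)x - 25/42

L_0(x) = (x - 1)(x - 5) / [21] = (1/21)x^2 - (2/7)x + 5/21
L_1(x) = (x + 2)(x - 5) / [-12] = -(1/12)x^2 + (1/4)x + 5/6
L_2(x) = (x + 2)(x - 1) / [28] = (1/28)x^2 + (1/28)x - 1/14
f(x) = (-4)·L_0 + 0·L_1 + (-5)·L_2
  (-4)·L_0(x) = -(4/21)x^2 + (8/7)x - 20/21
  0·L_1(x) = 0
  (-5)·L_2(x) = -(5/28)x^2 - (5/28)x + 5/14
Adding term by term: -(31/84)x^2 + (27/28)x - 25/42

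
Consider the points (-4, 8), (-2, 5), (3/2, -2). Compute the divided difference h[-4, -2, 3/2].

-1/11

h[-4,-2] = (5 - 8) / (-2 - (-4)) = -3/2
h[-2,3/2] = (-2 - 5) / (3/2 - (-2)) = -2
h[-4,-2,3/2] = (-2 - (-3/2)) / (3/2 - (-4)) = -1/11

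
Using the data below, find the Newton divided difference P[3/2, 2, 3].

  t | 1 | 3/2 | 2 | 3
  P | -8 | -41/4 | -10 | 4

9

P[3/2,2] = (-10 - (-41/4)) / (2 - 3/2) = 1/2
P[2,3] = (4 - (-10)) / (3 - 2) = 14
P[3/2,2,3] = (14 - 1/2) / (3 - 3/2) = 9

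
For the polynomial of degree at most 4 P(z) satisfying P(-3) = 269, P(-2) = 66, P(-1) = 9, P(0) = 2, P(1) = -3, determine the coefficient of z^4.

Build the Lagrange basis polynomials:
L_0(z) = (z + 2)(z + 1)z(z - 1) / [24] = (1/24)z^4 + (1/12)z^3 - (1/24)z^2 - (1/12)z
L_1(z) = (z + 3)(z + 1)z(z - 1) / [-6] = -(1/6)z^4 - (1/2)z^3 + (1/6)z^2 + (1/2)z
L_2(z) = (z + 3)(z + 2)z(z - 1) / [4] = (1/4)z^4 + z^3 + (1/4)z^2 - (3/2)z
L_3(z) = (z + 3)(z + 2)(z + 1)(z - 1) / [-6] = -(1/6)z^4 - (5/6)z^3 - (5/6)z^2 + (5/6)z + 1
L_4(z) = (z + 3)(z + 2)(z + 1)z / [24] = (1/24)z^4 + (1/4)z^3 + (11/24)z^2 + (1/4)z
P(z) = 269·L_0 + 66·L_1 + 9·L_2 + 2·L_3 + (-3)·L_4
Only the coefficient of z^4 is needed; take it from each L_i and combine:
269·(1/24) + 66·(-1/6) + 9·(1/4) + 2·(-1/6) + (-3)·(1/24) = 2

2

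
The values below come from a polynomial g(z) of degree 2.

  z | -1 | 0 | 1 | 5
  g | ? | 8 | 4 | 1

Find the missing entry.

133/10

The 3 known values determine g uniquely (degree ≤ 2).
L_0(-1) = (-2)·(-6)/[(-1)·(-5)] = 12/5
L_1(-1) = (-1)·(-6)/[(1)·(-4)] = -3/2
L_2(-1) = (-1)·(-2)/[(5)·(4)] = 1/10
Sum: 8·(12/5) + 4·(-3/2) + 1·(1/10) = 133/10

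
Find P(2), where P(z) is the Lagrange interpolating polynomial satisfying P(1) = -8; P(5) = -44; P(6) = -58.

L_0(2) = (-3)·(-4)/[(-4)·(-5)] = 3/5
L_1(2) = (1)·(-4)/[(4)·(-1)] = 1
L_2(2) = (1)·(-3)/[(5)·(1)] = -3/5
Sum: (-8)·(3/5) + (-44)·(1) + (-58)·(-3/5) = -14

-14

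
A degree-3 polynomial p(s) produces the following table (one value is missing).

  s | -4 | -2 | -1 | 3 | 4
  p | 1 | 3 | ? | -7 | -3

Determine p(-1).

4/7

The 4 known values determine p uniquely (degree ≤ 3).
Evaluate each Lagrange basis at s = -1:
L_0(-1) = (1)·(-4)·(-5)/[(-2)·(-7)·(-8)] = -5/28
L_1(-1) = (3)·(-4)·(-5)/[(2)·(-5)·(-6)] = 1
L_2(-1) = (3)·(1)·(-5)/[(7)·(5)·(-1)] = 3/7
L_3(-1) = (3)·(1)·(-4)/[(8)·(6)·(1)] = -1/4
Sum: 1·(-5/28) + 3·(1) + (-7)·(3/7) + (-3)·(-1/4) = 4/7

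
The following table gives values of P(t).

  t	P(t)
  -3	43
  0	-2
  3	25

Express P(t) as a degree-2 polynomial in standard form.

P(t) = 4t^2 - 3t - 2

Newton's divided differences:
P[-3,0] = (-2 - 43) / (0 - (-3)) = -15
P[0,3] = (25 - (-2)) / (3 - 0) = 9
P[-3,0,3] = (9 - (-15)) / (3 - (-3)) = 4
P(t) = 43 + (-15)·(t + 3) + 4·(t + 3)t
Expanding: P(t) = 4t^2 - 3t - 2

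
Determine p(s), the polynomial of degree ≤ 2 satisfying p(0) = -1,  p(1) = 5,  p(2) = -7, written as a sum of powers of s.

Build the Lagrange basis polynomials:
L_0(s) = (s - 1)(s - 2) / [2] = (1/2)s^2 - (3/2)s + 1
L_1(s) = s(s - 2) / [-1] = -s^2 + 2s
L_2(s) = s(s - 1) / [2] = (1/2)s^2 - (1/2)s
p(s) = (-1)·L_0 + 5·L_1 + (-7)·L_2
  (-1)·L_0(s) = -(1/2)s^2 + (3/2)s - 1
  5·L_1(s) = -5s^2 + 10s
  (-7)·L_2(s) = -(7/2)s^2 + (7/2)s
Adding term by term: -9s^2 + 15s - 1

p(s) = -9s^2 + 15s - 1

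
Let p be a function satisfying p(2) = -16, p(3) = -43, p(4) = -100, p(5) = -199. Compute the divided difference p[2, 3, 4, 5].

-2

p[2,3] = (-43 - (-16)) / (3 - 2) = -27
p[3,4] = (-100 - (-43)) / (4 - 3) = -57
p[4,5] = (-199 - (-100)) / (5 - 4) = -99
p[2,3,4] = (-57 - (-27)) / (4 - 2) = -15
p[3,4,5] = (-99 - (-57)) / (5 - 3) = -21
p[2,3,4,5] = (-21 - (-15)) / (5 - 2) = -2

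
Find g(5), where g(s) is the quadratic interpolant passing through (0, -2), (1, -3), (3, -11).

Evaluate each Lagrange basis at s = 5:
L_0(5) = (4)·(2)/[(-1)·(-3)] = 8/3
L_1(5) = (5)·(2)/[(1)·(-2)] = -5
L_2(5) = (5)·(4)/[(3)·(2)] = 10/3
Sum: (-2)·(8/3) + (-3)·(-5) + (-11)·(10/3) = -27

-27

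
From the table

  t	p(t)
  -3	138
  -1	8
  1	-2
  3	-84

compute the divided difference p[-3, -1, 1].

p[-3,-1] = (8 - 138) / (-1 - (-3)) = -65
p[-1,1] = (-2 - 8) / (1 - (-1)) = -5
p[-3,-1,1] = (-5 - (-65)) / (1 - (-3)) = 15

15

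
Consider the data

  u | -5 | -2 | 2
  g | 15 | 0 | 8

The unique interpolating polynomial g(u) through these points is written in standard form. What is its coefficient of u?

2

Build the Lagrange basis polynomials:
L_0(u) = (u + 2)(u - 2) / [21] = (1/21)u^2 - 4/21
L_1(u) = (u + 5)(u - 2) / [-12] = -(1/12)u^2 - (1/4)u + 5/6
L_2(u) = (u + 5)(u + 2) / [28] = (1/28)u^2 + (1/4)u + 5/14
g(u) = 15·L_0 + 0·L_1 + 8·L_2
Only the coefficient of u is needed; take it from each L_i and combine:
15·(0) + 0·(-1/4) + 8·(1/4) = 2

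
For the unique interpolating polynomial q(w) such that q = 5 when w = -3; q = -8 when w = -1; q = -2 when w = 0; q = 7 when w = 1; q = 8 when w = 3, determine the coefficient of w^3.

L_0(w) = (w + 1)w(w - 1)(w - 3) / [144] = (1/144)w^4 - (1/48)w^3 - (1/144)w^2 + (1/48)w
L_1(w) = (w + 3)w(w - 1)(w - 3) / [-16] = -(1/16)w^4 + (1/16)w^3 + (9/16)w^2 - (9/16)w
L_2(w) = (w + 3)(w + 1)(w - 1)(w - 3) / [9] = (1/9)w^4 - (10/9)w^2 + 1
L_3(w) = (w + 3)(w + 1)w(w - 3) / [-16] = -(1/16)w^4 - (1/16)w^3 + (9/16)w^2 + (9/16)w
L_4(w) = (w + 3)(w + 1)w(w - 1) / [144] = (1/144)w^4 + (1/48)w^3 - (1/144)w^2 - (1/48)w
q(w) = 5·L_0 + (-8)·L_1 + (-2)·L_2 + 7·L_3 + 8·L_4
Only the coefficient of w^3 is needed; take it from each L_i and combine:
5·(-1/48) + (-8)·(1/16) + (-2)·(0) + 7·(-1/16) + 8·(1/48) = -7/8

-7/8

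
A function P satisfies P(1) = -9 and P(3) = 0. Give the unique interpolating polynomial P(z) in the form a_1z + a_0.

Build the Lagrange basis polynomials:
L_0(z) = (z - 3) / [-2] = -(1/2)z + 3/2
L_1(z) = (z - 1) / [2] = (1/2)z - 1/2
P(z) = (-9)·L_0 + 0·L_1
  (-9)·L_0(z) = (9/2)z - 27/2
  0·L_1(z) = 0
Adding term by term: (9/2)z - 27/2

P(z) = (9/2)z - 27/2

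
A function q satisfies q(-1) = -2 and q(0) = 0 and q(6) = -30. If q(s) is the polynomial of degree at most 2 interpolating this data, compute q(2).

-2

Using Newton's divided-difference form:
q[-1,0] = (0 - (-2)) / (0 - (-1)) = 2
q[0,6] = (-30 - 0) / (6 - 0) = -5
q[-1,0,6] = (-5 - 2) / (6 - (-1)) = -1
q(2) = -2 + 2·(3) + (-1)·(3)·(2) = -2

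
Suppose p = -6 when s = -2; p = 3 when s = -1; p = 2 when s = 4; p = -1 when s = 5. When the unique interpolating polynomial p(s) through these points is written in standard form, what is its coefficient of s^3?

16/105

The leading coefficient equals the top divided difference p[-2,-1,4,5].
p[-2,-1] = (3 - (-6)) / (-1 - (-2)) = 9
p[-1,4] = (2 - 3) / (4 - (-1)) = -1/5
p[4,5] = (-1 - 2) / (5 - 4) = -3
p[-2,-1,4] = (-1/5 - 9) / (4 - (-2)) = -23/15
p[-1,4,5] = (-3 - (-1/5)) / (5 - (-1)) = -7/15
p[-2,-1,4,5] = (-7/15 - (-23/15)) / (5 - (-2)) = 16/105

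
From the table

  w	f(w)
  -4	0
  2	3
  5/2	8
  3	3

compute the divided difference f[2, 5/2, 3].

-20

f[2,5/2] = (8 - 3) / (5/2 - 2) = 10
f[5/2,3] = (3 - 8) / (3 - 5/2) = -10
f[2,5/2,3] = (-10 - 10) / (3 - 2) = -20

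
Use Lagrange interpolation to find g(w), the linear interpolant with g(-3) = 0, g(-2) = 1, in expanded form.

g(w) = w + 3

Build the Lagrange basis polynomials:
L_0(w) = (w + 2) / [-1] = -w - 2
L_1(w) = (w + 3) / [1] = w + 3
g(w) = 0·L_0 + 1·L_1
  0·L_0(w) = 0
  1·L_1(w) = w + 3
Adding term by term: w + 3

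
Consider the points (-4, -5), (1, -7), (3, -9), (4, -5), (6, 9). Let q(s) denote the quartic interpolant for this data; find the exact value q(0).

-339/175

Evaluate each Lagrange basis at s = 0:
L_0(0) = (-1)·(-3)·(-4)·(-6)/[(-5)·(-7)·(-8)·(-10)] = 9/350
L_1(0) = (4)·(-3)·(-4)·(-6)/[(5)·(-2)·(-3)·(-5)] = 48/25
L_2(0) = (4)·(-1)·(-4)·(-6)/[(7)·(2)·(-1)·(-3)] = -16/7
L_3(0) = (4)·(-1)·(-3)·(-6)/[(8)·(3)·(1)·(-2)] = 3/2
L_4(0) = (4)·(-1)·(-3)·(-4)/[(10)·(5)·(3)·(2)] = -4/25
Sum: (-5)·(9/350) + (-7)·(48/25) + (-9)·(-16/7) + (-5)·(3/2) + 9·(-4/25) = -339/175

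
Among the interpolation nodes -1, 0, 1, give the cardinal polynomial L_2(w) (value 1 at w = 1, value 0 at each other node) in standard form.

L_2(w) = (w + 1)w / [(2)·(1)]
       = (w^2 + w) / (2)

L_2(w) = (1/2)w^2 + (1/2)w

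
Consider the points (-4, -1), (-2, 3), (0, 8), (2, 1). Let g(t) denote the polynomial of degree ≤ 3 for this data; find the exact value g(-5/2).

179/128

Evaluate each Lagrange basis at t = -5/2:
L_0(-5/2) = (-1/2)·(-5/2)·(-9/2)/[(-2)·(-4)·(-6)] = 15/128
L_1(-5/2) = (3/2)·(-5/2)·(-9/2)/[(2)·(-2)·(-4)] = 135/128
L_2(-5/2) = (3/2)·(-1/2)·(-9/2)/[(4)·(2)·(-2)] = -27/128
L_3(-5/2) = (3/2)·(-1/2)·(-5/2)/[(6)·(4)·(2)] = 5/128
Sum: (-1)·(15/128) + 3·(135/128) + 8·(-27/128) + 1·(5/128) = 179/128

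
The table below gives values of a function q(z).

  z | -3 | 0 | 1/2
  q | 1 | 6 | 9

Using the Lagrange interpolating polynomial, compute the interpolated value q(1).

L_0(1) = (1)·(1/2)/[(-3)·(-7/2)] = 1/21
L_1(1) = (4)·(1/2)/[(3)·(-1/2)] = -4/3
L_2(1) = (4)·(1)/[(7/2)·(1/2)] = 16/7
Sum: 1·(1/21) + 6·(-4/3) + 9·(16/7) = 265/21

265/21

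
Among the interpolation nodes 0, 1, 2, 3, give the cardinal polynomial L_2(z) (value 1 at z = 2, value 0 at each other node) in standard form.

L_2(z) = -(1/2)z^3 + 2z^2 - (3/2)z

L_2(z) = z(z - 1)(z - 3) / [(2)·(1)·(-1)]
       = (z^3 - 4z^2 + 3z) / (-2)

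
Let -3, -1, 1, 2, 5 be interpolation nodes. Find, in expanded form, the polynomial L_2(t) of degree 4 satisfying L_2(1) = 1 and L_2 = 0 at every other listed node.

L_2(t) = (1/32)t^4 - (3/32)t^3 - (15/32)t^2 + (19/32)t + 15/16

L_2(t) = (t + 3)(t + 1)(t - 2)(t - 5) / [(4)·(2)·(-1)·(-4)]
       = (t^4 - 3t^3 - 15t^2 + 19t + 30) / (32)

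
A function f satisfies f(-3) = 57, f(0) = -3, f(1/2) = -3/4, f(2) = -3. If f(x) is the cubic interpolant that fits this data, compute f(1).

L_0(1) = (1)·(1/2)·(-1)/[(-3)·(-7/2)·(-5)] = 1/105
L_1(1) = (4)·(1/2)·(-1)/[(3)·(-1/2)·(-2)] = -2/3
L_2(1) = (4)·(1)·(-1)/[(7/2)·(1/2)·(-3/2)] = 32/21
L_3(1) = (4)·(1)·(1/2)/[(5)·(2)·(3/2)] = 2/15
Sum: 57·(1/105) + (-3)·(-2/3) + (-3/4)·(32/21) + (-3)·(2/15) = 1

1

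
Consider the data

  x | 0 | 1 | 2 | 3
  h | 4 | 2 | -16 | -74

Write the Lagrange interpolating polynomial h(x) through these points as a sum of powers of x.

L_0(x) = (x - 1)(x - 2)(x - 3) / [-6] = -(1/6)x^3 + x^2 - (11/6)x + 1
L_1(x) = x(x - 2)(x - 3) / [2] = (1/2)x^3 - (5/2)x^2 + 3x
L_2(x) = x(x - 1)(x - 3) / [-2] = -(1/2)x^3 + 2x^2 - (3/2)x
L_3(x) = x(x - 1)(x - 2) / [6] = (1/6)x^3 - (1/2)x^2 + (1/3)x
h(x) = 4·L_0 + 2·L_1 + (-16)·L_2 + (-74)·L_3
  4·L_0(x) = -(2/3)x^3 + 4x^2 - (22/3)x + 4
  2·L_1(x) = x^3 - 5x^2 + 6x
  (-16)·L_2(x) = 8x^3 - 32x^2 + 24x
  (-74)·L_3(x) = -(37/3)x^3 + 37x^2 - (74/3)x
Adding term by term: -4x^3 + 4x^2 - 2x + 4

h(x) = -4x^3 + 4x^2 - 2x + 4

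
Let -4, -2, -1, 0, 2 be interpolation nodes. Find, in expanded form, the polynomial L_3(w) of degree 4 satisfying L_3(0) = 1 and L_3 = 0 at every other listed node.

L_3(w) = (w + 4)(w + 2)(w + 1)(w - 2) / [(4)·(2)·(1)·(-2)]
       = (w^4 + 5w^3 - 20w - 16) / (-16)

L_3(w) = -(1/16)w^4 - (5/16)w^3 + (5/4)w + 1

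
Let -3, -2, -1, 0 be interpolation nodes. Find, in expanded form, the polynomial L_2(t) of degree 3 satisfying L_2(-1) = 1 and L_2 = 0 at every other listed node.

L_2(t) = -(1/2)t^3 - (5/2)t^2 - 3t

L_2(t) = (t + 3)(t + 2)t / [(2)·(1)·(-1)]
       = (t^3 + 5t^2 + 6t) / (-2)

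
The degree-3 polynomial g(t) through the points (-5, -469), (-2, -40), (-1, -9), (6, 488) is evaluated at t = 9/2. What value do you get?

1435/8

L_0(9/2) = (13/2)·(11/2)·(-3/2)/[(-3)·(-4)·(-11)] = 13/32
L_1(9/2) = (19/2)·(11/2)·(-3/2)/[(3)·(-1)·(-8)] = -209/64
L_2(9/2) = (19/2)·(13/2)·(-3/2)/[(4)·(1)·(-7)] = 741/224
L_3(9/2) = (19/2)·(13/2)·(11/2)/[(11)·(8)·(7)] = 247/448
Sum: (-469)·(13/32) + (-40)·(-209/64) + (-9)·(741/224) + 488·(247/448) = 1435/8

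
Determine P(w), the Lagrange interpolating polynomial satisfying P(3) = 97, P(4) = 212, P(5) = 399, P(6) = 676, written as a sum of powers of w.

P(w) = 3w^3 + 4w + 4

L_0(w) = (w - 4)(w - 5)(w - 6) / [-6] = -(1/6)w^3 + (5/2)w^2 - (37/3)w + 20
L_1(w) = (w - 3)(w - 5)(w - 6) / [2] = (1/2)w^3 - 7w^2 + (63/2)w - 45
L_2(w) = (w - 3)(w - 4)(w - 6) / [-2] = -(1/2)w^3 + (13/2)w^2 - 27w + 36
L_3(w) = (w - 3)(w - 4)(w - 5) / [6] = (1/6)w^3 - 2w^2 + (47/6)w - 10
P(w) = 97·L_0 + 212·L_1 + 399·L_2 + 676·L_3
  97·L_0(w) = -(97/6)w^3 + (485/2)w^2 - (3589/3)w + 1940
  212·L_1(w) = 106w^3 - 1484w^2 + 6678w - 9540
  399·L_2(w) = -(399/2)w^3 + (5187/2)w^2 - 10773w + 14364
  676·L_3(w) = (338/3)w^3 - 1352w^2 + (15886/3)w - 6760
Adding term by term: 3w^3 + 4w + 4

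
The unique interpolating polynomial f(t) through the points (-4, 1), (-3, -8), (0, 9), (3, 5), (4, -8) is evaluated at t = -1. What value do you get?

41/28

Using Newton's divided-difference form:
f[-4,-3] = (-8 - 1) / (-3 - (-4)) = -9
f[-3,0] = (9 - (-8)) / (0 - (-3)) = 17/3
f[0,3] = (5 - 9) / (3 - 0) = -4/3
f[3,4] = (-8 - 5) / (4 - 3) = -13
f[-4,-3,0] = (17/3 - (-9)) / (0 - (-4)) = 11/3
f[-3,0,3] = (-4/3 - 17/3) / (3 - (-3)) = -7/6
f[0,3,4] = (-13 - (-4/3)) / (4 - 0) = -35/12
f[-4,-3,0,3] = (-7/6 - 11/3) / (3 - (-4)) = -29/42
f[-3,0,3,4] = (-35/12 - (-7/6)) / (4 - (-3)) = -1/4
f[-4,-3,0,3,4] = (-1/4 - (-29/42)) / (4 - (-4)) = 37/672
f(-1) = 1 + (-9)·(3) + (11/3)·(3)·(2) + (-29/42)·(3)·(2)·(-1) + (37/672)·(3)·(2)·(-1)·(-4) = 41/28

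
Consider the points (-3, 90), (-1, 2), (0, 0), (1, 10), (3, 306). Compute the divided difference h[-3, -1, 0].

14

h[-3,-1] = (2 - 90) / (-1 - (-3)) = -44
h[-1,0] = (0 - 2) / (0 - (-1)) = -2
h[-3,-1,0] = (-2 - (-44)) / (0 - (-3)) = 14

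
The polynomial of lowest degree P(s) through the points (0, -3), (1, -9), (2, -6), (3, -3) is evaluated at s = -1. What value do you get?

Evaluate each Lagrange basis at s = -1:
L_0(-1) = (-2)·(-3)·(-4)/[(-1)·(-2)·(-3)] = 4
L_1(-1) = (-1)·(-3)·(-4)/[(1)·(-1)·(-2)] = -6
L_2(-1) = (-1)·(-2)·(-4)/[(2)·(1)·(-1)] = 4
L_3(-1) = (-1)·(-2)·(-3)/[(3)·(2)·(1)] = -1
Sum: (-3)·(4) + (-9)·(-6) + (-6)·(4) + (-3)·(-1) = 21

21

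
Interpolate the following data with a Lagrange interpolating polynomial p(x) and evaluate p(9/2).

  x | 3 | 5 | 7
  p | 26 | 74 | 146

Evaluate each Lagrange basis at x = 9/2:
L_0(9/2) = (-1/2)·(-5/2)/[(-2)·(-4)] = 5/32
L_1(9/2) = (3/2)·(-5/2)/[(2)·(-2)] = 15/16
L_2(9/2) = (3/2)·(-1/2)/[(4)·(2)] = -3/32
Sum: 26·(5/32) + 74·(15/16) + 146·(-3/32) = 239/4

239/4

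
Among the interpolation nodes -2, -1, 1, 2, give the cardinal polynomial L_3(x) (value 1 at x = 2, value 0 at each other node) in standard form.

L_3(x) = (1/12)x^3 + (1/6)x^2 - (1/12)x - 1/6

L_3(x) = (x + 2)(x + 1)(x - 1) / [(4)·(3)·(1)]
       = (x^3 + 2x^2 - x - 2) / (12)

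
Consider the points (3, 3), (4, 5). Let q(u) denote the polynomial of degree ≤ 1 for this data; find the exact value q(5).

L_0(5) = (1)/[(-1)] = -1
L_1(5) = (2)/[(1)] = 2
Sum: 3·(-1) + 5·(2) = 7

7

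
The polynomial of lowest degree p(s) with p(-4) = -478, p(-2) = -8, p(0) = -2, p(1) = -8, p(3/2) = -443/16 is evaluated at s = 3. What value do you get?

-338

Using Newton's divided-difference form:
p[-4,-2] = (-8 - (-478)) / (-2 - (-4)) = 235
p[-2,0] = (-2 - (-8)) / (0 - (-2)) = 3
p[0,1] = (-8 - (-2)) / (1 - 0) = -6
p[1,3/2] = (-443/16 - (-8)) / (3/2 - 1) = -315/8
p[-4,-2,0] = (3 - 235) / (0 - (-4)) = -58
p[-2,0,1] = (-6 - 3) / (1 - (-2)) = -3
p[0,1,3/2] = (-315/8 - (-6)) / (3/2 - 0) = -89/4
p[-4,-2,0,1] = (-3 - (-58)) / (1 - (-4)) = 11
p[-2,0,1,3/2] = (-89/4 - (-3)) / (3/2 - (-2)) = -11/2
p[-4,-2,0,1,3/2] = (-11/2 - 11) / (3/2 - (-4)) = -3
p(3) = -478 + 235·(7) + (-58)·(7)·(5) + 11·(7)·(5)·(3) + (-3)·(7)·(5)·(3)·(2) = -338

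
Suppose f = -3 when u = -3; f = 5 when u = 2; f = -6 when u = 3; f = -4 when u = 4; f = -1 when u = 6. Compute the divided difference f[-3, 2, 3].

-21/10

f[-3,2] = (5 - (-3)) / (2 - (-3)) = 8/5
f[2,3] = (-6 - 5) / (3 - 2) = -11
f[-3,2,3] = (-11 - 8/5) / (3 - (-3)) = -21/10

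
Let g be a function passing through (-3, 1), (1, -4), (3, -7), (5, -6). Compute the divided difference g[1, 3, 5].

g[1,3] = (-7 - (-4)) / (3 - 1) = -3/2
g[3,5] = (-6 - (-7)) / (5 - 3) = 1/2
g[1,3,5] = (1/2 - (-3/2)) / (5 - 1) = 1/2

1/2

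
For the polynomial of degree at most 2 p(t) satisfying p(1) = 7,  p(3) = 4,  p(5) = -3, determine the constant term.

L_0(t) = (t - 3)(t - 5) / [8] = (1/8)t^2 - t + 15/8
L_1(t) = (t - 1)(t - 5) / [-4] = -(1/4)t^2 + (3/2)t - 5/4
L_2(t) = (t - 1)(t - 3) / [8] = (1/8)t^2 - (1/2)t + 3/8
p(t) = 7·L_0 + 4·L_1 + (-3)·L_2
Only the constant term is needed; take it from each L_i and combine:
7·(15/8) + 4·(-5/4) + (-3)·(3/8) = 7

7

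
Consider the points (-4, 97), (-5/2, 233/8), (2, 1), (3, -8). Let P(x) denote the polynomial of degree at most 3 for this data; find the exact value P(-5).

176

Evaluate each Lagrange basis at x = -5:
L_0(-5) = (-5/2)·(-7)·(-8)/[(-3/2)·(-6)·(-7)] = 20/9
L_1(-5) = (-1)·(-7)·(-8)/[(3/2)·(-9/2)·(-11/2)] = -448/297
L_2(-5) = (-1)·(-5/2)·(-8)/[(6)·(9/2)·(-1)] = 20/27
L_3(-5) = (-1)·(-5/2)·(-7)/[(7)·(11/2)·(1)] = -5/11
Sum: 97·(20/9) + 233/8·(-448/297) + 1·(20/27) + (-8)·(-5/11) = 176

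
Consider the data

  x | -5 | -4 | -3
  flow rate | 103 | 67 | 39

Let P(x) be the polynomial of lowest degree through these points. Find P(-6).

147

L_0(-6) = (-2)·(-3)/[(-1)·(-2)] = 3
L_1(-6) = (-1)·(-3)/[(1)·(-1)] = -3
L_2(-6) = (-1)·(-2)/[(2)·(1)] = 1
Sum: 103·(3) + 67·(-3) + 39·(1) = 147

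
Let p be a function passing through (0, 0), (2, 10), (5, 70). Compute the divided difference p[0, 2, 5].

3

p[0,2] = (10 - 0) / (2 - 0) = 5
p[2,5] = (70 - 10) / (5 - 2) = 20
p[0,2,5] = (20 - 5) / (5 - 0) = 3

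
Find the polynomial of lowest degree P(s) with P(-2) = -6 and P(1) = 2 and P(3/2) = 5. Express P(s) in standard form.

Newton's divided differences:
P[-2,1] = (2 - (-6)) / (1 - (-2)) = 8/3
P[1,3/2] = (5 - 2) / (3/2 - 1) = 6
P[-2,1,3/2] = (6 - 8/3) / (3/2 - (-2)) = 20/21
P(s) = -6 + (8/3)·(s + 2) + (20/21)·(s + 2)(s - 1)
Expanding: P(s) = (20/21)s^2 + (76/21)s - 18/7

P(s) = (20/21)s^2 + (76/21)s - 18/7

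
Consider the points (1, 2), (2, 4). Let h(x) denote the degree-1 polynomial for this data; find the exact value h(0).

0

Evaluate each Lagrange basis at x = 0:
L_0(0) = (-2)/[(-1)] = 2
L_1(0) = (-1)/[(1)] = -1
Sum: 2·(2) + 4·(-1) = 0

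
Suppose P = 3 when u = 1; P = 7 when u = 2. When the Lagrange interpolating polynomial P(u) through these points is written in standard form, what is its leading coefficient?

Build the Lagrange basis polynomials:
L_0(u) = (u - 2) / [-1] = -u + 2
L_1(u) = (u - 1) / [1] = u - 1
P(u) = 3·L_0 + 7·L_1
Only the coefficient of u is needed; take it from each L_i and combine:
3·(-1) + 7·(1) = 4

4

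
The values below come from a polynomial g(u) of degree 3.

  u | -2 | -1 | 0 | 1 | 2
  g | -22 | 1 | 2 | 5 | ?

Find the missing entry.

The 4 known values determine g uniquely (degree ≤ 3).
Evaluate each Lagrange basis at u = 2:
L_0(2) = (3)·(2)·(1)/[(-1)·(-2)·(-3)] = -1
L_1(2) = (4)·(2)·(1)/[(1)·(-1)·(-2)] = 4
L_2(2) = (4)·(3)·(1)/[(2)·(1)·(-1)] = -6
L_3(2) = (4)·(3)·(2)/[(3)·(2)·(1)] = 4
Sum: (-22)·(-1) + 1·(4) + 2·(-6) + 5·(4) = 34

34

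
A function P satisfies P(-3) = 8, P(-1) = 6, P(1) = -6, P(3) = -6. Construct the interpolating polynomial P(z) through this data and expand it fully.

Newton's divided differences:
P[-3,-1] = (6 - 8) / (-1 - (-3)) = -1
P[-1,1] = (-6 - 6) / (1 - (-1)) = -6
P[1,3] = (-6 - (-6)) / (3 - 1) = 0
P[-3,-1,1] = (-6 - (-1)) / (1 - (-3)) = -5/4
P[-1,1,3] = (0 - (-6)) / (3 - (-1)) = 3/2
P[-3,-1,1,3] = (3/2 - (-5/4)) / (3 - (-3)) = 11/24
P(z) = 8 + (-1)·(z + 3) + (-5/4)·(z + 3)(z + 1) + (11/24)·(z + 3)(z + 1)(z - 1)
Expanding: P(z) = (11/24)z^3 + (1/8)z^2 - (155/24)z - 1/8

P(z) = (11/24)z^3 + (1/8)z^2 - (155/24)z - 1/8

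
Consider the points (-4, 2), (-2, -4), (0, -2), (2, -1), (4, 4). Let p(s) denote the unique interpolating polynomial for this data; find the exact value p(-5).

937/64

Evaluate each Lagrange basis at s = -5:
L_0(-5) = (-3)·(-5)·(-7)·(-9)/[(-2)·(-4)·(-6)·(-8)] = 315/128
L_1(-5) = (-1)·(-5)·(-7)·(-9)/[(2)·(-2)·(-4)·(-6)] = -105/32
L_2(-5) = (-1)·(-3)·(-7)·(-9)/[(4)·(2)·(-2)·(-4)] = 189/64
L_3(-5) = (-1)·(-3)·(-5)·(-9)/[(6)·(4)·(2)·(-2)] = -45/32
L_4(-5) = (-1)·(-3)·(-5)·(-7)/[(8)·(6)·(4)·(2)] = 35/128
Sum: 2·(315/128) + (-4)·(-105/32) + (-2)·(189/64) + (-1)·(-45/32) + 4·(35/128) = 937/64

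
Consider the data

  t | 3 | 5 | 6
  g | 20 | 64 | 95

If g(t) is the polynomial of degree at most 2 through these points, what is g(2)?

Evaluate each Lagrange basis at t = 2:
L_0(2) = (-3)·(-4)/[(-2)·(-3)] = 2
L_1(2) = (-1)·(-4)/[(2)·(-1)] = -2
L_2(2) = (-1)·(-3)/[(3)·(1)] = 1
Sum: 20·(2) + 64·(-2) + 95·(1) = 7

7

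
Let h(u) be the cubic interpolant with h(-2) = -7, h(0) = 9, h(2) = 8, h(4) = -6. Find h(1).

Using Newton's divided-difference form:
h[-2,0] = (9 - (-7)) / (0 - (-2)) = 8
h[0,2] = (8 - 9) / (2 - 0) = -1/2
h[2,4] = (-6 - 8) / (4 - 2) = -7
h[-2,0,2] = (-1/2 - 8) / (2 - (-2)) = -17/8
h[0,2,4] = (-7 - (-1/2)) / (4 - 0) = -13/8
h[-2,0,2,4] = (-13/8 - (-17/8)) / (4 - (-2)) = 1/12
h(1) = -7 + 8·(3) + (-17/8)·(3)·(1) + (1/12)·(3)·(1)·(-1) = 83/8

83/8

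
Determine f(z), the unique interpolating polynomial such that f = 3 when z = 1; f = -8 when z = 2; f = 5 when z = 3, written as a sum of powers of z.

Newton's divided differences:
f[1,2] = (-8 - 3) / (2 - 1) = -11
f[2,3] = (5 - (-8)) / (3 - 2) = 13
f[1,2,3] = (13 - (-11)) / (3 - 1) = 12
f(z) = 3 + (-11)·(z - 1) + 12·(z - 1)(z - 2)
Expanding: f(z) = 12z^2 - 47z + 38

f(z) = 12z^2 - 47z + 38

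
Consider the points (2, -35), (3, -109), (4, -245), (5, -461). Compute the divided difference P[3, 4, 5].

-40

P[3,4] = (-245 - (-109)) / (4 - 3) = -136
P[4,5] = (-461 - (-245)) / (5 - 4) = -216
P[3,4,5] = (-216 - (-136)) / (5 - 3) = -40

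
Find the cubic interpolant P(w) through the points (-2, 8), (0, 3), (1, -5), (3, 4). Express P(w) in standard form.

L_0(w) = w(w - 1)(w - 3) / [-30] = -(1/30)w^3 + (2/15)w^2 - (1/10)w
L_1(w) = (w + 2)(w - 1)(w - 3) / [6] = (1/6)w^3 - (1/3)w^2 - (5/6)w + 1
L_2(w) = (w + 2)w(w - 3) / [-6] = -(1/6)w^3 + (1/6)w^2 + w
L_3(w) = (w + 2)w(w - 1) / [30] = (1/30)w^3 + (1/30)w^2 - (1/15)w
P(w) = 8·L_0 + 3·L_1 + (-5)·L_2 + 4·L_3
  8·L_0(w) = -(4/15)w^3 + (16/15)w^2 - (4/5)w
  3·L_1(w) = (1/2)w^3 - w^2 - (5/2)w + 3
  (-5)·L_2(w) = (5/6)w^3 - (5/6)w^2 - 5w
  4·L_3(w) = (2/15)w^3 + (2/15)w^2 - (4/15)w
Adding term by term: (6/5)w^3 - (19/30)w^2 - (257/30)w + 3

P(w) = (6/5)w^3 - (19/30)w^2 - (257/30)w + 3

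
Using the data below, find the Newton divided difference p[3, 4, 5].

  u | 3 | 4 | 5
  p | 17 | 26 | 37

p[3,4] = (26 - 17) / (4 - 3) = 9
p[4,5] = (37 - 26) / (5 - 4) = 11
p[3,4,5] = (11 - 9) / (5 - 3) = 1

1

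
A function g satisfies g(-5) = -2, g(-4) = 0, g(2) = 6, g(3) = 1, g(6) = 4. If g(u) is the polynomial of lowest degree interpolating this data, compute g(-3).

1349/308

Using Newton's divided-difference form:
g[-5,-4] = (0 - (-2)) / (-4 - (-5)) = 2
g[-4,2] = (6 - 0) / (2 - (-4)) = 1
g[2,3] = (1 - 6) / (3 - 2) = -5
g[3,6] = (4 - 1) / (6 - 3) = 1
g[-5,-4,2] = (1 - 2) / (2 - (-5)) = -1/7
g[-4,2,3] = (-5 - 1) / (3 - (-4)) = -6/7
g[2,3,6] = (1 - (-5)) / (6 - 2) = 3/2
g[-5,-4,2,3] = (-6/7 - (-1/7)) / (3 - (-5)) = -5/56
g[-4,2,3,6] = (3/2 - (-6/7)) / (6 - (-4)) = 33/140
g[-5,-4,2,3,6] = (33/140 - (-5/56)) / (6 - (-5)) = 13/440
g(-3) = -2 + 2·(2) + (-1/7)·(2)·(1) + (-5/56)·(2)·(1)·(-5) + (13/440)·(2)·(1)·(-5)·(-6) = 1349/308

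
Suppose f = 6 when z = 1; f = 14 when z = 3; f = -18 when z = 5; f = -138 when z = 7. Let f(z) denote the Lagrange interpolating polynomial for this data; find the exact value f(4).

Evaluate each Lagrange basis at z = 4:
L_0(4) = (1)·(-1)·(-3)/[(-2)·(-4)·(-6)] = -1/16
L_1(4) = (3)·(-1)·(-3)/[(2)·(-2)·(-4)] = 9/16
L_2(4) = (3)·(1)·(-3)/[(4)·(2)·(-2)] = 9/16
L_3(4) = (3)·(1)·(-1)/[(6)·(4)·(2)] = -1/16
Sum: 6·(-1/16) + 14·(9/16) + (-18)·(9/16) + (-138)·(-1/16) = 6

6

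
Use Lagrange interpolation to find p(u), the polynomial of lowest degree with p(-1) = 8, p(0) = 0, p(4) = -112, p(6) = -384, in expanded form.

L_0(u) = u(u - 4)(u - 6) / [-35] = -(1/35)u^3 + (2/7)u^2 - (24/35)u
L_1(u) = (u + 1)(u - 4)(u - 6) / [24] = (1/24)u^3 - (3/8)u^2 + (7/12)u + 1
L_2(u) = (u + 1)u(u - 6) / [-40] = -(1/40)u^3 + (1/8)u^2 + (3/20)u
L_3(u) = (u + 1)u(u - 4) / [84] = (1/84)u^3 - (1/28)u^2 - (1/21)u
p(u) = 8·L_0 + 0·L_1 + (-112)·L_2 + (-384)·L_3
  8·L_0(u) = -(8/35)u^3 + (16/7)u^2 - (192/35)u
  0·L_1(u) = 0
  (-112)·L_2(u) = (14/5)u^3 - 14u^2 - (84/5)u
  (-384)·L_3(u) = -(32/7)u^3 + (96/7)u^2 + (128/7)u
Adding term by term: -2u^3 + 2u^2 - 4u

p(u) = -2u^3 + 2u^2 - 4u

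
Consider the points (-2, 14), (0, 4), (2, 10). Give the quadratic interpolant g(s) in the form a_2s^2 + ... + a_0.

Build the Lagrange basis polynomials:
L_0(s) = s(s - 2) / [8] = (1/8)s^2 - (1/4)s
L_1(s) = (s + 2)(s - 2) / [-4] = -(1/4)s^2 + 1
L_2(s) = (s + 2)s / [8] = (1/8)s^2 + (1/4)s
g(s) = 14·L_0 + 4·L_1 + 10·L_2
  14·L_0(s) = (7/4)s^2 - (7/2)s
  4·L_1(s) = -s^2 + 4
  10·L_2(s) = (5/4)s^2 + (5/2)s
Adding term by term: 2s^2 - s + 4

g(s) = 2s^2 - s + 4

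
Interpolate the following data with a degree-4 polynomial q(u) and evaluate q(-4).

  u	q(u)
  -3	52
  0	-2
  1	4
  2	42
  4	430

174

Using Newton's divided-difference form:
q[-3,0] = (-2 - 52) / (0 - (-3)) = -18
q[0,1] = (4 - (-2)) / (1 - 0) = 6
q[1,2] = (42 - 4) / (2 - 1) = 38
q[2,4] = (430 - 42) / (4 - 2) = 194
q[-3,0,1] = (6 - (-18)) / (1 - (-3)) = 6
q[0,1,2] = (38 - 6) / (2 - 0) = 16
q[1,2,4] = (194 - 38) / (4 - 1) = 52
q[-3,0,1,2] = (16 - 6) / (2 - (-3)) = 2
q[0,1,2,4] = (52 - 16) / (4 - 0) = 9
q[-3,0,1,2,4] = (9 - 2) / (4 - (-3)) = 1
q(-4) = 52 + (-18)·(-1) + 6·(-1)·(-4) + 2·(-1)·(-4)·(-5) + 1·(-1)·(-4)·(-5)·(-6) = 174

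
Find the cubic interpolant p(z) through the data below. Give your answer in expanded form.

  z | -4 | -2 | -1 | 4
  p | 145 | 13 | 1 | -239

Build the Lagrange basis polynomials:
L_0(z) = (z + 2)(z + 1)(z - 4) / [-48] = -(1/48)z^3 + (1/48)z^2 + (5/24)z + 1/6
L_1(z) = (z + 4)(z + 1)(z - 4) / [12] = (1/12)z^3 + (1/12)z^2 - (4/3)z - 4/3
L_2(z) = (z + 4)(z + 2)(z - 4) / [-15] = -(1/15)z^3 - (2/15)z^2 + (16/15)z + 32/15
L_3(z) = (z + 4)(z + 2)(z + 1) / [240] = (1/240)z^3 + (7/240)z^2 + (7/120)z + 1/30
p(z) = 145·L_0 + 13·L_1 + 1·L_2 + (-239)·L_3
  145·L_0(z) = -(145/48)z^3 + (145/48)z^2 + (725/24)z + 145/6
  13·L_1(z) = (13/12)z^3 + (13/12)z^2 - (52/3)z - 52/3
  1·L_2(z) = -(1/15)z^3 - (2/15)z^2 + (16/15)z + 32/15
  (-239)·L_3(z) = -(239/240)z^3 - (1673/240)z^2 - (1673/120)z - 239/30
Adding term by term: -3z^3 - 3z^2 + 1

p(z) = -3z^3 - 3z^2 + 1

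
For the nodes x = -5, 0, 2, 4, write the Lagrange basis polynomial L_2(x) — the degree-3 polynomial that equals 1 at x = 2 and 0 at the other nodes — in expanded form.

L_2(x) = (x + 5)x(x - 4) / [(7)·(2)·(-2)]
       = (x^3 + x^2 - 20x) / (-28)

L_2(x) = -(1/28)x^3 - (1/28)x^2 + (5/7)x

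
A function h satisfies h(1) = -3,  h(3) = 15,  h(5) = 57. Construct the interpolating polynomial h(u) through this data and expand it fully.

h(u) = 3u^2 - 3u - 3

L_0(u) = (u - 3)(u - 5) / [8] = (1/8)u^2 - u + 15/8
L_1(u) = (u - 1)(u - 5) / [-4] = -(1/4)u^2 + (3/2)u - 5/4
L_2(u) = (u - 1)(u - 3) / [8] = (1/8)u^2 - (1/2)u + 3/8
h(u) = (-3)·L_0 + 15·L_1 + 57·L_2
  (-3)·L_0(u) = -(3/8)u^2 + 3u - 45/8
  15·L_1(u) = -(15/4)u^2 + (45/2)u - 75/4
  57·L_2(u) = (57/8)u^2 - (57/2)u + 171/8
Adding term by term: 3u^2 - 3u - 3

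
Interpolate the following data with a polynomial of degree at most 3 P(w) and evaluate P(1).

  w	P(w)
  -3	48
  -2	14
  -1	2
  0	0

-4

Evaluate each Lagrange basis at w = 1:
L_0(1) = (3)·(2)·(1)/[(-1)·(-2)·(-3)] = -1
L_1(1) = (4)·(2)·(1)/[(1)·(-1)·(-2)] = 4
L_2(1) = (4)·(3)·(1)/[(2)·(1)·(-1)] = -6
L_3(1) = (4)·(3)·(2)/[(3)·(2)·(1)] = 4
Sum: 48·(-1) + 14·(4) + 2·(-6) + 0 = -4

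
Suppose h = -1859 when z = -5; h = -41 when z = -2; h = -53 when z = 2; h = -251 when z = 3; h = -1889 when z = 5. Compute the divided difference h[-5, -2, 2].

-87

h[-5,-2] = (-41 - (-1859)) / (-2 - (-5)) = 606
h[-2,2] = (-53 - (-41)) / (2 - (-2)) = -3
h[-5,-2,2] = (-3 - 606) / (2 - (-5)) = -87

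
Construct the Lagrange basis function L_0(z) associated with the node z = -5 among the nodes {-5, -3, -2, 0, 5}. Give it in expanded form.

L_0(z) = (1/300)z^4 - (19/300)z^2 - (1/10)z

L_0(z) = (z + 3)(z + 2)z(z - 5) / [(-2)·(-3)·(-5)·(-10)]
       = (z^4 - 19z^2 - 30z) / (300)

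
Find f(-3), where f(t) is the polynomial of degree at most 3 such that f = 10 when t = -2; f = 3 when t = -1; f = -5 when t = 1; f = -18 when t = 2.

Using Newton's divided-difference form:
f[-2,-1] = (3 - 10) / (-1 - (-2)) = -7
f[-1,1] = (-5 - 3) / (1 - (-1)) = -4
f[1,2] = (-18 - (-5)) / (2 - 1) = -13
f[-2,-1,1] = (-4 - (-7)) / (1 - (-2)) = 1
f[-1,1,2] = (-13 - (-4)) / (2 - (-1)) = -3
f[-2,-1,1,2] = (-3 - 1) / (2 - (-2)) = -1
f(-3) = 10 + (-7)·(-1) + 1·(-1)·(-2) + (-1)·(-1)·(-2)·(-4) = 27

27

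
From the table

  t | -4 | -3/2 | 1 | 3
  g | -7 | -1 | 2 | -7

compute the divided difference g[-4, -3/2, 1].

g[-4,-3/2] = (-1 - (-7)) / (-3/2 - (-4)) = 12/5
g[-3/2,1] = (2 - (-1)) / (1 - (-3/2)) = 6/5
g[-4,-3/2,1] = (6/5 - 12/5) / (1 - (-4)) = -6/25

-6/25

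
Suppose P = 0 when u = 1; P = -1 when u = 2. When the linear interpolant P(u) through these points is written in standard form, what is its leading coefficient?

The leading coefficient equals the top divided difference P[1,2].
P[1,2] = (-1 - 0) / (2 - 1) = -1

-1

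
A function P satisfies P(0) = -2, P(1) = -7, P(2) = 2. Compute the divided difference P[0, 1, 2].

P[0,1] = (-7 - (-2)) / (1 - 0) = -5
P[1,2] = (2 - (-7)) / (2 - 1) = 9
P[0,1,2] = (9 - (-5)) / (2 - 0) = 7

7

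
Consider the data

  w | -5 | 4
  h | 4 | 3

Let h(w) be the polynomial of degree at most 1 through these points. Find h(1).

Evaluate each Lagrange basis at w = 1:
L_0(1) = (-3)/[(-9)] = 1/3
L_1(1) = (6)/[(9)] = 2/3
Sum: 4·(1/3) + 3·(2/3) = 10/3

10/3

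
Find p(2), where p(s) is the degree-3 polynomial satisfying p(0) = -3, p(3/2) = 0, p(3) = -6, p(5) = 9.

-72/35

L_0(2) = (1/2)·(-1)·(-3)/[(-3/2)·(-3)·(-5)] = -1/15
L_1(2) = (2)·(-1)·(-3)/[(3/2)·(-3/2)·(-7/2)] = 16/21
L_2(2) = (2)·(1/2)·(-3)/[(3)·(3/2)·(-2)] = 1/3
L_3(2) = (2)·(1/2)·(-1)/[(5)·(7/2)·(2)] = -1/35
Sum: (-3)·(-1/15) + 0 + (-6)·(1/3) + 9·(-1/35) = -72/35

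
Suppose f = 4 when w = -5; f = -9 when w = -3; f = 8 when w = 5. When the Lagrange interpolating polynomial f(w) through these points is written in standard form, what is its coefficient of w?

Build the Lagrange basis polynomials:
L_0(w) = (w + 3)(w - 5) / [20] = (1/20)w^2 - (1/10)w - 3/4
L_1(w) = (w + 5)(w - 5) / [-16] = -(1/16)w^2 + 25/16
L_2(w) = (w + 5)(w + 3) / [80] = (1/80)w^2 + (1/10)w + 3/16
f(w) = 4·L_0 + (-9)·L_1 + 8·L_2
Only the coefficient of w is needed; take it from each L_i and combine:
4·(-1/10) + (-9)·(0) + 8·(1/10) = 2/5

2/5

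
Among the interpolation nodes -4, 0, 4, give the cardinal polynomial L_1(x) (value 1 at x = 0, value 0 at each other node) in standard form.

L_1(x) = (x + 4)(x - 4) / [(4)·(-4)]
       = (x^2 - 16) / (-16)

L_1(x) = -(1/16)x^2 + 1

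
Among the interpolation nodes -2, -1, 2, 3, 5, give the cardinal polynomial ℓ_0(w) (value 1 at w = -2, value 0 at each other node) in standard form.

ℓ_0(w) = (w + 1)(w - 2)(w - 3)(w - 5) / [(-1)·(-4)·(-5)·(-7)]
       = (w^4 - 9w^3 + 21w^2 + w - 30) / (140)

ℓ_0(w) = (1/140)w^4 - (9/140)w^3 + (3/20)w^2 + (1/140)w - 3/14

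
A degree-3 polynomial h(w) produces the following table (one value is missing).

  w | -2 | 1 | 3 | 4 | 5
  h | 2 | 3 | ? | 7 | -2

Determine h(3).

389/42

The 4 known values determine h uniquely (degree ≤ 3).
L_0(3) = (2)·(-1)·(-2)/[(-3)·(-6)·(-7)] = -2/63
L_1(3) = (5)·(-1)·(-2)/[(3)·(-3)·(-4)] = 5/18
L_2(3) = (5)·(2)·(-2)/[(6)·(3)·(-1)] = 10/9
L_3(3) = (5)·(2)·(-1)/[(7)·(4)·(1)] = -5/14
Sum: 2·(-2/63) + 3·(5/18) + 7·(10/9) + (-2)·(-5/14) = 389/42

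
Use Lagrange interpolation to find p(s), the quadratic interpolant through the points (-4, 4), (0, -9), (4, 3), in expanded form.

p(s) = (25/32)s^2 - (1/8)s - 9

Build the Lagrange basis polynomials:
L_0(s) = s(s - 4) / [32] = (1/32)s^2 - (1/8)s
L_1(s) = (s + 4)(s - 4) / [-16] = -(1/16)s^2 + 1
L_2(s) = (s + 4)s / [32] = (1/32)s^2 + (1/8)s
p(s) = 4·L_0 + (-9)·L_1 + 3·L_2
  4·L_0(s) = (1/8)s^2 - (1/2)s
  (-9)·L_1(s) = (9/16)s^2 - 9
  3·L_2(s) = (3/32)s^2 + (3/8)s
Adding term by term: (25/32)s^2 - (1/8)s - 9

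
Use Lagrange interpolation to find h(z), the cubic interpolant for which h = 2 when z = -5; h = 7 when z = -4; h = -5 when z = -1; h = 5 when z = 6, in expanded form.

Build the Lagrange basis polynomials:
L_0(z) = (z + 4)(z + 1)(z - 6) / [-44] = -(1/44)z^3 + (1/44)z^2 + (13/22)z + 6/11
L_1(z) = (z + 5)(z + 1)(z - 6) / [30] = (1/30)z^3 - (31/30)z - 1
L_2(z) = (z + 5)(z + 4)(z - 6) / [-84] = -(1/84)z^3 - (1/28)z^2 + (17/42)z + 10/7
L_3(z) = (z + 5)(z + 4)(z + 1) / [770] = (1/770)z^3 + (1/77)z^2 + (29/770)z + 2/77
h(z) = 2·L_0 + 7·L_1 + (-5)·L_2 + 5·L_3
  2·L_0(z) = -(1/22)z^3 + (1/22)z^2 + (13/11)z + 12/11
  7·L_1(z) = (7/30)z^3 - (217/30)z - 7
  (-5)·L_2(z) = (5/84)z^3 + (5/28)z^2 - (85/42)z - 50/7
  5·L_3(z) = (1/154)z^3 + (5/77)z^2 + (29/154)z + 10/77
Adding term by term: (391/1540)z^3 + (89/308)z^2 - (6073/770)z - 995/77

h(z) = (391/1540)z^3 + (89/308)z^2 - (6073/770)z - 995/77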